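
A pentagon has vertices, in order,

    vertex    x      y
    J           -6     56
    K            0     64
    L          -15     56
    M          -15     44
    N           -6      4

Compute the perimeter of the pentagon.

132

|JK| = √((6)² + (8)²) = √100 = 10
|KL| = √((-15)² + (-8)²) = √289 = 17
|LM| = √((0)² + (-12)²) = √144 = 12
|MN| = √((9)² + (-40)²) = √1681 = 41
|NJ| = √((0)² + (52)²) = √2704 = 52
Perimeter = 10 + 17 + 12 + 41 + 52 = 132.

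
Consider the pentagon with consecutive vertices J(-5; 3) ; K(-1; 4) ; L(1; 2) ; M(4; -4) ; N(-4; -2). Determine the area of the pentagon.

40.5

Apply the shoelace (surveyor's) formula: 2A = Σ (x_i·y_{i+1} − x_{i+1}·y_i), indices taken mod 5.
Σ = (-17) + (-6) + (-12) + (-24) + (-22) = -81
Area = |Σ|/2 = 40.5.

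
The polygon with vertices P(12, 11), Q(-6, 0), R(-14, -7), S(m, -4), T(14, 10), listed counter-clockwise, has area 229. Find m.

Write out the shoelace sum; only the two edges meeting at S involve m:
2·Area = [((-14)·(-4) − m·(-7)) + (m·10 − 14·(-4))] + 142
       = 17·m + 254 = 458
⇒ m = 12.

12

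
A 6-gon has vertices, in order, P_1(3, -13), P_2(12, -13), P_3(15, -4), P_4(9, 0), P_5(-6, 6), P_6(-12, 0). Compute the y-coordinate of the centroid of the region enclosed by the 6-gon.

Apply the surveyor's formula. First the cross-terms c_i = x_i·y_{i+1} − x_{i+1}·y_i:
  117, 147, 36, 54, 72, 156  ⇒  2A = 582, A = 291.
Then Σ (y_i + y_{i+1})·c_i = -6957, so ȳ = -6957 / (6·291) = -773/194.

-773/194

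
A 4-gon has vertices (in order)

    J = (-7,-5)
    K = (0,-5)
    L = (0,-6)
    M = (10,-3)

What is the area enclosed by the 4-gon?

J→K: (-7)(-5) − (0)(-5) = 35
K→L: (0)(-6) − (0)(-5) = 0
L→M: (0)(-3) − (10)(-6) = 60
M→J: (10)(-5) − (-7)(-3) = -71
Σ = 24
Area = |Σ|/2 = 12.

12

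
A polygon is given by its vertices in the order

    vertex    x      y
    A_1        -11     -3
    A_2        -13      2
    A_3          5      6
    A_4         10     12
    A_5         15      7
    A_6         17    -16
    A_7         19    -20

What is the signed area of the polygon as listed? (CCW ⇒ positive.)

Apply Gauss's area formula: 2A = Σ (x_i·y_{i+1} − x_{i+1}·y_i), indices taken mod 7.
Cross-terms: -61, -88, 0, -110, -359, -36, -277  ⇒  Σ = -931
Signed area = Σ/2 = -465.5 (negative ⇒ clockwise traversal).

-465.5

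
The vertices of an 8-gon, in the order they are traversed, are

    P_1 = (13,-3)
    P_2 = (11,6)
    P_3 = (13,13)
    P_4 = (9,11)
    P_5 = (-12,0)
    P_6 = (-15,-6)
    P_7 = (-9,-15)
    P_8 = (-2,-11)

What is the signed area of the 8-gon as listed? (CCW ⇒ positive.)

Apply the shoelace (surveyor's) formula: 2A = Σ (x_i·y_{i+1} − x_{i+1}·y_i), indices taken mod 8.
Σ = (111) + (65) + (26) + (132) + (72) + (171) + (69) + (149) = 795
Signed area = Σ/2 = 397.5 (positive ⇒ counter-clockwise traversal).

397.5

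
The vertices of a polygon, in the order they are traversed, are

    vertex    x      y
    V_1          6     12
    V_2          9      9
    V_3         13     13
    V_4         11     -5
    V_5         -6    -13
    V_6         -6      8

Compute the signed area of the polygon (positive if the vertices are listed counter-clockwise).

Apply Gauss's area formula: 2A = Σ (x_i·y_{i+1} − x_{i+1}·y_i), indices taken mod 6.
Σ = (-54) + (0) + (-208) + (-173) + (-126) + (-120) = -681
Signed area = Σ/2 = -340.5 (negative ⇒ clockwise traversal).

-340.5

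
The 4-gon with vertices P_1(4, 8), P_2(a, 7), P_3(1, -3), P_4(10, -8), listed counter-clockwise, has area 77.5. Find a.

The doubled signed area Σ (x_i y_{i+1} − x_{i+1} y_i) is linear in a.
With a=0 it equals 155; the coefficient of a is -11 (from the two edges through P_2).
So -11·a + 155 = 2·77.5 = 155 ⇒ a = 0.

0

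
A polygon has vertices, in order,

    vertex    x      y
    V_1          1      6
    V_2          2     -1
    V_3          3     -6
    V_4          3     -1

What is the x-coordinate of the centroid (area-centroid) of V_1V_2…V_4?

41/18

Apply the surveyor's formula. First the cross-terms c_i = x_i·y_{i+1} − x_{i+1}·y_i:
  -13, -9, 15, 19  ⇒  2A = 12, A = 6.
Then Σ (x_i + x_{i+1})·c_i = 82, so x̄ = 82 / (6·6) = 41/18.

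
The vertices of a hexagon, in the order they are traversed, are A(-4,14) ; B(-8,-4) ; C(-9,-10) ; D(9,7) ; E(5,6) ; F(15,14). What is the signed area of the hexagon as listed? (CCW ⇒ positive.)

Σ = (128) + (44) + (27) + (19) + (-20) + (266) = 464
Signed area = Σ/2 = 232 (positive ⇒ counter-clockwise traversal).

232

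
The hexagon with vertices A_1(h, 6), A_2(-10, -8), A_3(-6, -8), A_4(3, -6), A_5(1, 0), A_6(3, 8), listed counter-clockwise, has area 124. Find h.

Write out the shoelace sum; only the two edges meeting at A_1 involve h:
2·Area = [(3·6 − h·8) + (h·(-8) − (-10)·6)] + 106
       = -16·h + 184 = 248
⇒ h = -4.

-4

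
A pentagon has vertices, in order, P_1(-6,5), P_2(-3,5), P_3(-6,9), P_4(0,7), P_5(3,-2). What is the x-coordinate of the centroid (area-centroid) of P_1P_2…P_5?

-4/3

Apply the shoelace formula. First the cross-terms c_i = x_i·y_{i+1} − x_{i+1}·y_i:
  -15, 3, -42, -21, 3  ⇒  2A = -72, A = -36.
Then Σ (x_i + x_{i+1})·c_i = 288, so x̄ = 288 / (6·(-36)) = -4/3.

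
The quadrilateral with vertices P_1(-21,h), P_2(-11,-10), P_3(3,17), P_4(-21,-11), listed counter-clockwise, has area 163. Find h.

-18

Write out the shoelace sum; only the two edges meeting at P_1 involve h:
2·Area = [((-21)·h − (-21)·(-11)) + ((-21)·(-10) − (-11)·h)] + 167
       = -10·h + 146 = 326
⇒ h = -18.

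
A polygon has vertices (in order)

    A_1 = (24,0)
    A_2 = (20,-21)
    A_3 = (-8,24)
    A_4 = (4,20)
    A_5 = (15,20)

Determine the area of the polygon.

Cross-terms: -504, 312, -256, -220, -480  ⇒  Σ = -1148
Area = |Σ|/2 = 574.

574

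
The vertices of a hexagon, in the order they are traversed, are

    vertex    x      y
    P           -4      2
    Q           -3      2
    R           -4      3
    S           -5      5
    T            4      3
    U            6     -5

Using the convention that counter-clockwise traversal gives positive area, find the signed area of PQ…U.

Apply the shoelace (surveyor's) formula: 2A = Σ (x_i·y_{i+1} − x_{i+1}·y_i), indices taken mod 6.
P→Q: (-4)(2) − (-3)(2) = -2
Q→R: (-3)(3) − (-4)(2) = -1
R→S: (-4)(5) − (-5)(3) = -5
S→T: (-5)(3) − (4)(5) = -35
T→U: (4)(-5) − (6)(3) = -38
U→P: (6)(2) − (-4)(-5) = -8
Σ = -89
Signed area = Σ/2 = -44.5 (negative ⇒ clockwise traversal).

-44.5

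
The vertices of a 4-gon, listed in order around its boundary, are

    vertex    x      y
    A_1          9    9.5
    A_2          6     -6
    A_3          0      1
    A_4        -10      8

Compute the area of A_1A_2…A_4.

131

Apply the surveyor's formula: 2A = Σ (x_i·y_{i+1} − x_{i+1}·y_i), indices taken mod 4.
A_1→A_2: (9)(-6) − (6)(9.5) = -111
A_2→A_3: (6)(1) − (0)(-6) = 6
A_3→A_4: (0)(8) − (-10)(1) = 10
A_4→A_1: (-10)(9.5) − (9)(8) = -167
Σ = -262
Area = |Σ|/2 = 131.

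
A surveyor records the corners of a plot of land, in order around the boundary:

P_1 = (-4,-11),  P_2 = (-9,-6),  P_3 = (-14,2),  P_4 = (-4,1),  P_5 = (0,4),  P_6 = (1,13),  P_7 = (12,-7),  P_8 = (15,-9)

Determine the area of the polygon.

285

Apply the surveyor's formula: 2A = Σ (x_i·y_{i+1} − x_{i+1}·y_i), indices taken mod 8.
Σ = (-75) + (-102) + (-6) + (-16) + (-4) + (-163) + (-3) + (-201) = -570
Area = |Σ|/2 = 285.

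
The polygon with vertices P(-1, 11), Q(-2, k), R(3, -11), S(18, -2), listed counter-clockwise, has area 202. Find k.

The doubled signed area Σ (x_i y_{i+1} − x_{i+1} y_i) is linear in k.
With k=0 it equals 432; the coefficient of k is -4 (from the two edges through Q).
So -4·k + 432 = 2·202 = 404 ⇒ k = 7.

7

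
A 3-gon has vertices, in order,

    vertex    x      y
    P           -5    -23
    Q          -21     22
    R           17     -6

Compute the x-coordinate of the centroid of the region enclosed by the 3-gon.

Apply the shoelace (surveyor's) formula. First the cross-terms c_i = x_i·y_{i+1} − x_{i+1}·y_i:
  -593, -248, -421  ⇒  2A = -1262, A = -631.
Then Σ (x_i + x_{i+1})·c_i = 11358, so x̄ = 11358 / (6·(-631)) = -3.

-3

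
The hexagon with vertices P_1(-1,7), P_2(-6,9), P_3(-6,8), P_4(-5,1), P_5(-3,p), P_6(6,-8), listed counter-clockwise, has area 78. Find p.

-2

The doubled signed area Σ (x_i y_{i+1} − x_{i+1} y_i) is linear in p.
With p=0 it equals 134; the coefficient of p is -11 (from the two edges through P_5).
So -11·p + 134 = 2·78 = 156 ⇒ p = -2.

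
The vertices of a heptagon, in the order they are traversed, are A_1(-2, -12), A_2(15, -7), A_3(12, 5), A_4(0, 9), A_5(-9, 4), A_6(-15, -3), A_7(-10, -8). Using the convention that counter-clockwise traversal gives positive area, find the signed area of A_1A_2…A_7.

Cross-terms: 194, 159, 108, 81, 87, 90, 104  ⇒  Σ = 823
Signed area = Σ/2 = 411.5 (positive ⇒ counter-clockwise traversal).

411.5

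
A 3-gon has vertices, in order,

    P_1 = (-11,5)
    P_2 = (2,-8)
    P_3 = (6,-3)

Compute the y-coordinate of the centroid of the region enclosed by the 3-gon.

Apply the shoelace formula. First the cross-terms c_i = x_i·y_{i+1} − x_{i+1}·y_i:
  78, 42, -3  ⇒  2A = 117, A = 58.5.
Then Σ (y_i + y_{i+1})·c_i = -702, so ȳ = -702 / (6·58.5) = -2.

-2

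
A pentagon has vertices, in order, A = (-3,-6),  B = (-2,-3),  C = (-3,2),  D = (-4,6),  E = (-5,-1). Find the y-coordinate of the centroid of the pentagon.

Apply Gauss's area formula. First the cross-terms c_i = x_i·y_{i+1} − x_{i+1}·y_i:
  -3, -13, -10, 34, 27  ⇒  2A = 35, A = 17.5.
Then Σ (y_i + y_{i+1})·c_i = -59, so ȳ = -59 / (6·17.5) = -59/105.

-59/105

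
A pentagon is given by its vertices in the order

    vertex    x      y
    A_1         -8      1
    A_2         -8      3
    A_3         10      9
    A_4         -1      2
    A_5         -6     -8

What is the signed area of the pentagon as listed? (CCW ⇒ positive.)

-69.5

Apply the shoelace formula: 2A = Σ (x_i·y_{i+1} − x_{i+1}·y_i), indices taken mod 5.
Cross-terms: -16, -102, 29, 20, -70  ⇒  Σ = -139
Signed area = Σ/2 = -69.5 (negative ⇒ clockwise traversal).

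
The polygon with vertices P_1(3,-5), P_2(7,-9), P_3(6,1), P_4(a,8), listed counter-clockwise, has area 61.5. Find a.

-5

The doubled signed area Σ (x_i y_{i+1} − x_{i+1} y_i) is linear in a.
With a=0 it equals 93; the coefficient of a is -6 (from the two edges through P_4).
So -6·a + 93 = 2·61.5 = 123 ⇒ a = -5.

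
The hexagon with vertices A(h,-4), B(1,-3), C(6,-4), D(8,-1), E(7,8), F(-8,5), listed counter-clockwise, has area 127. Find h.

Write out the shoelace sum; only the two edges meeting at A involve h:
2·Area = [((-8)·(-4) − h·5) + (h·(-3) − 1·(-4))] + 210
       = -8·h + 246 = 254
⇒ h = -1.

-1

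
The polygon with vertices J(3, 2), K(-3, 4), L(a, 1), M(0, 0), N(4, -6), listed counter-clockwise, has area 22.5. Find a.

The doubled signed area Σ (x_i y_{i+1} − x_{i+1} y_i) is linear in a.
With a=0 it equals 41; the coefficient of a is -4 (from the two edges through L).
So -4·a + 41 = 2·22.5 = 45 ⇒ a = -1.

-1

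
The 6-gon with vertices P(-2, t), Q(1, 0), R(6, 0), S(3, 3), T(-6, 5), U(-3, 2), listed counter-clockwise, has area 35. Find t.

-3

Write out the shoelace sum; only the two edges meeting at P involve t:
2·Area = [((-3)·t − (-2)·2) + ((-2)·0 − 1·t)] + 54
       = -4·t + 58 = 70
⇒ t = -3.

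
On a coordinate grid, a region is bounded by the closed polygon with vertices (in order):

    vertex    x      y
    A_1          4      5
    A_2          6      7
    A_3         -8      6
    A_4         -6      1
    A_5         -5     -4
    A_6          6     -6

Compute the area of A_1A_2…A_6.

Apply the surveyor's formula: 2A = Σ (x_i·y_{i+1} − x_{i+1}·y_i), indices taken mod 6.
A_1→A_2: (4)(7) − (6)(5) = -2
A_2→A_3: (6)(6) − (-8)(7) = 92
A_3→A_4: (-8)(1) − (-6)(6) = 28
A_4→A_5: (-6)(-4) − (-5)(1) = 29
A_5→A_6: (-5)(-6) − (6)(-4) = 54
A_6→A_1: (6)(5) − (4)(-6) = 54
Σ = 255
Area = |Σ|/2 = 127.5.

127.5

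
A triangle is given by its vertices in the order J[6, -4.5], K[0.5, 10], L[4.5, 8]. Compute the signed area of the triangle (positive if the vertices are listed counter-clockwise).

-23.5

Apply the surveyor's formula: 2A = Σ (x_i·y_{i+1} − x_{i+1}·y_i), indices taken mod 3.
J→K: (6)(10) − (0.5)(-4.5) = 62.25
K→L: (0.5)(8) − (4.5)(10) = -41
L→J: (4.5)(-4.5) − (6)(8) = -68.25
Σ = -47
Signed area = Σ/2 = -23.5 (negative ⇒ clockwise traversal).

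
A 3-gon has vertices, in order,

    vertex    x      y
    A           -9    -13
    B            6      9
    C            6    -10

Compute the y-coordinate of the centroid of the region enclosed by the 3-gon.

-14/3

Apply Gauss's area formula. First the cross-terms c_i = x_i·y_{i+1} − x_{i+1}·y_i:
  -3, -114, -168  ⇒  2A = -285, A = -142.5.
Then Σ (y_i + y_{i+1})·c_i = 3990, so ȳ = 3990 / (6·(-142.5)) = -14/3.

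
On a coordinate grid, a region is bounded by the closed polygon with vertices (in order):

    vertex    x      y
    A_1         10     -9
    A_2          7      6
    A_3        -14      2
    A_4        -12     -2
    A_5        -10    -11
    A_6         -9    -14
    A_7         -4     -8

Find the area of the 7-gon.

Apply the surveyor's formula: 2A = Σ (x_i·y_{i+1} − x_{i+1}·y_i), indices taken mod 7.
A_1→A_2: (10)(6) − (7)(-9) = 123
A_2→A_3: (7)(2) − (-14)(6) = 98
A_3→A_4: (-14)(-2) − (-12)(2) = 52
A_4→A_5: (-12)(-11) − (-10)(-2) = 112
A_5→A_6: (-10)(-14) − (-9)(-11) = 41
A_6→A_7: (-9)(-8) − (-4)(-14) = 16
A_7→A_1: (-4)(-9) − (10)(-8) = 116
Σ = 558
Area = |Σ|/2 = 279.

279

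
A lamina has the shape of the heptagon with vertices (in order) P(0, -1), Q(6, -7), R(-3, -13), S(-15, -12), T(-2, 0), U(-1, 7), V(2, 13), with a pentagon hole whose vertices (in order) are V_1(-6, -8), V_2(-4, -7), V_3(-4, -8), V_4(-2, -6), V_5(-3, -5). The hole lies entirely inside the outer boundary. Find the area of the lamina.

155.5

Outer boundary:
Apply the shoelace (surveyor's) formula: 2A = Σ (x_i·y_{i+1} − x_{i+1}·y_i), indices taken mod 7.
P→Q: (0)(-7) − (6)(-1) = 6
Q→R: (6)(-13) − (-3)(-7) = -99
R→S: (-3)(-12) − (-15)(-13) = -159
S→T: (-15)(0) − (-2)(-12) = -24
T→U: (-2)(7) − (-1)(0) = -14
U→V: (-1)(13) − (2)(7) = -27
V→P: (2)(-1) − (0)(13) = -2
Σ = -319
Area = |Σ|/2 = 159.5.
Hole:
Cross-terms: 10, 4, 8, -8, -6  ⇒  Σ = 8
Area = |Σ|/2 = 4.
Net area = 159.5 − 4 = 155.5.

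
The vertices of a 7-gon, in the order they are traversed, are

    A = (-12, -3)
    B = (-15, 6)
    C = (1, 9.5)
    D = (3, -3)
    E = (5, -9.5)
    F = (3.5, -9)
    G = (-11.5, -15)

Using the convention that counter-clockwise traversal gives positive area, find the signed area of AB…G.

Cross-terms: -117, -148.5, -31.5, -13.5, -11.75, -156, -145.5  ⇒  Σ = -623.75
Signed area = Σ/2 = -311.875 (negative ⇒ clockwise traversal).

-311.875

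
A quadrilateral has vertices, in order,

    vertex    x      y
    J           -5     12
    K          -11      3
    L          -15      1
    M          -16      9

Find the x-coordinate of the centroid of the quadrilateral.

-268/23

Apply the surveyor's formula. First the cross-terms c_i = x_i·y_{i+1} − x_{i+1}·y_i:
  117, 34, -119, -147  ⇒  2A = -115, A = -57.5.
Then Σ (x_i + x_{i+1})·c_i = 4020, so x̄ = 4020 / (6·(-57.5)) = -268/23.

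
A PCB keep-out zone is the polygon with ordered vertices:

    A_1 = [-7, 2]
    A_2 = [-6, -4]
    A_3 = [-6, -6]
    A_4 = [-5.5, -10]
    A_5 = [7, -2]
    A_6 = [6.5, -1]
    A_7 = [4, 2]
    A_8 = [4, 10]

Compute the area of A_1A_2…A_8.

Σ = (40) + (12) + (27) + (81) + (6) + (17) + (32) + (78) = 293
Area = |Σ|/2 = 146.5.

146.5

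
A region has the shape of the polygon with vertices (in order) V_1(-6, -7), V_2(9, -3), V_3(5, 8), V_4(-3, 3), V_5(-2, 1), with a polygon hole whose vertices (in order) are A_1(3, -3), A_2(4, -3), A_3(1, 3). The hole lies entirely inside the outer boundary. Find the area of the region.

112

Outer boundary:
Apply the surveyor's formula: 2A = Σ (x_i·y_{i+1} − x_{i+1}·y_i), indices taken mod 5.
Σ = (81) + (87) + (39) + (3) + (20) = 230
Area = |Σ|/2 = 115.
Hole:
Apply Gauss's area formula: 2A = Σ (x_i·y_{i+1} − x_{i+1}·y_i), indices taken mod 3.
Cross-terms: 3, 15, -12  ⇒  Σ = 6
Area = |Σ|/2 = 3.
Net area = 115 − 3 = 112.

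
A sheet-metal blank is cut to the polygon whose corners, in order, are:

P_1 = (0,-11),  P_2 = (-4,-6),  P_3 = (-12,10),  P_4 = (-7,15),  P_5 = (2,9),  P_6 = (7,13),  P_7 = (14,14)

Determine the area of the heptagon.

317

Σ = (-44) + (-112) + (-110) + (-93) + (-37) + (-84) + (-154) = -634
Area = |Σ|/2 = 317.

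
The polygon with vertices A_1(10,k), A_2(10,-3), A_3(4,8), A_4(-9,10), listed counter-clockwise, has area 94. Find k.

-6

Write out the shoelace sum; only the two edges meeting at A_1 involve k:
2·Area = [((-9)·k − 10·10) + (10·(-3) − 10·k)] + 204
       = -19·k + 74 = 188
⇒ k = -6.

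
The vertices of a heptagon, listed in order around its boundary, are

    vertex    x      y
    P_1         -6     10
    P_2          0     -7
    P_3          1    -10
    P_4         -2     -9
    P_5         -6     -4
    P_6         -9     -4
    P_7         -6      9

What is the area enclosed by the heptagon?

74.5

Apply the shoelace formula: 2A = Σ (x_i·y_{i+1} − x_{i+1}·y_i), indices taken mod 7.
Σ = (42) + (7) + (-29) + (-46) + (-12) + (-105) + (-6) = -149
Area = |Σ|/2 = 74.5.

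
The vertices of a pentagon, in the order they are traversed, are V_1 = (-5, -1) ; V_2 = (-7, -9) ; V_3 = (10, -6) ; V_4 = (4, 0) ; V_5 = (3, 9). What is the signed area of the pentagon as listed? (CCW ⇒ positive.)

136

Apply the shoelace formula: 2A = Σ (x_i·y_{i+1} − x_{i+1}·y_i), indices taken mod 5.
Cross-terms: 38, 132, 24, 36, 42  ⇒  Σ = 272
Signed area = Σ/2 = 136 (positive ⇒ counter-clockwise traversal).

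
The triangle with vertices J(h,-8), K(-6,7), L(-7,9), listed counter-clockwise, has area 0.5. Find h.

The doubled signed area Σ (x_i y_{i+1} − x_{i+1} y_i) is linear in h.
With h=0 it equals 3; the coefficient of h is -2 (from the two edges through J).
So -2·h + 3 = 2·0.5 = 1 ⇒ h = 1.

1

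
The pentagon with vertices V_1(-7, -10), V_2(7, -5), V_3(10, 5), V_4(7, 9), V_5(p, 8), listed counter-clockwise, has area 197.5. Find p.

-2

The doubled signed area Σ (x_i y_{i+1} − x_{i+1} y_i) is linear in p.
With p=0 it equals 357; the coefficient of p is -19 (from the two edges through V_5).
So -19·p + 357 = 2·197.5 = 395 ⇒ p = -2.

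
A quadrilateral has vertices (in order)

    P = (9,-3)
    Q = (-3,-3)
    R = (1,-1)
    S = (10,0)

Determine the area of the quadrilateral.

Apply the shoelace (surveyor's) formula: 2A = Σ (x_i·y_{i+1} − x_{i+1}·y_i), indices taken mod 4.
Σ = (-36) + (6) + (10) + (-30) = -50
Area = |Σ|/2 = 25.

25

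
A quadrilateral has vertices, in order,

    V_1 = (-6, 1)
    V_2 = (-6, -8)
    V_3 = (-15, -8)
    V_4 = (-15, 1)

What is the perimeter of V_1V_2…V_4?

|V_1V_2| = √((0)² + (-9)²) = √81 = 9
|V_2V_3| = √((-9)² + (0)²) = √81 = 9
|V_3V_4| = √((0)² + (9)²) = √81 = 9
|V_4V_1| = √((9)² + (0)²) = √81 = 9
Perimeter = 9 + 9 + 9 + 9 = 36.

36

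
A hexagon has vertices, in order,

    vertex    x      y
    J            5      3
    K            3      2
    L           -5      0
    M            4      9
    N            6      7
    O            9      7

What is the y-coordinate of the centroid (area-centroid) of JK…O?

390/89

Apply Gauss's area formula. First the cross-terms c_i = x_i·y_{i+1} − x_{i+1}·y_i:
  1, 10, -45, -26, -21, -8  ⇒  2A = -89, A = -44.5.
Then Σ (y_i + y_{i+1})·c_i = -1170, so ȳ = -1170 / (6·(-44.5)) = 390/89.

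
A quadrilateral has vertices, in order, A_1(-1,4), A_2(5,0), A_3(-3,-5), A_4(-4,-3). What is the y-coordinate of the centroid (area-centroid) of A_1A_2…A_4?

-38/75

Apply the shoelace formula. First the cross-terms c_i = x_i·y_{i+1} − x_{i+1}·y_i:
  -20, -25, -11, -19  ⇒  2A = -75, A = -37.5.
Then Σ (y_i + y_{i+1})·c_i = 114, so ȳ = 114 / (6·(-37.5)) = -38/75.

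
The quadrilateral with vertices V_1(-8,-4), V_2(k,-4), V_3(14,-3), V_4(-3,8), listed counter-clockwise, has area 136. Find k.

5

The doubled signed area Σ (x_i y_{i+1} − x_{i+1} y_i) is linear in k.
With k=0 it equals 267; the coefficient of k is 1 (from the two edges through V_2).
So 1·k + 267 = 2·136 = 272 ⇒ k = 5.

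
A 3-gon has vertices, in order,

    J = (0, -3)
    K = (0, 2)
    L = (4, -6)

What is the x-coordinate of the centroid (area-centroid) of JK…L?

4/3

Apply Gauss's area formula. First the cross-terms c_i = x_i·y_{i+1} − x_{i+1}·y_i:
  0, -8, -12  ⇒  2A = -20, A = -10.
Then Σ (x_i + x_{i+1})·c_i = -80, so x̄ = -80 / (6·(-10)) = 4/3.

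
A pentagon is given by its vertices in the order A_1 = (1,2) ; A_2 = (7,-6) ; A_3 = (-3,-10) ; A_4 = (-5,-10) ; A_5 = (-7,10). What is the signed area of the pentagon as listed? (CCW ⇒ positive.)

-136

Σ = (-20) + (-88) + (-20) + (-120) + (-24) = -272
Signed area = Σ/2 = -136 (negative ⇒ clockwise traversal).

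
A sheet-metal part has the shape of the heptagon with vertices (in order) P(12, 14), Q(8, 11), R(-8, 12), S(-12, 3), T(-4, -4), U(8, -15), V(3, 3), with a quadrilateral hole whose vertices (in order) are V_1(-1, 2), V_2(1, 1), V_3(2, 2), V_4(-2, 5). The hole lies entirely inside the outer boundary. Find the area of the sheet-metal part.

269.5

Outer boundary:
Apply the shoelace formula: 2A = Σ (x_i·y_{i+1} − x_{i+1}·y_i), indices taken mod 7.
Σ = (20) + (184) + (120) + (60) + (92) + (69) + (6) = 551
Area = |Σ|/2 = 275.5.
Hole:
Cross-terms: -3, 0, 14, 1  ⇒  Σ = 12
Area = |Σ|/2 = 6.
Net area = 275.5 − 6 = 269.5.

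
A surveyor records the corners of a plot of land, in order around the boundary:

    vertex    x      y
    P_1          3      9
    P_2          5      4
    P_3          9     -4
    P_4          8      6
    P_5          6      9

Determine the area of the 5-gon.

30

Σ = (-33) + (-56) + (86) + (36) + (27) = 60
Area = |Σ|/2 = 30.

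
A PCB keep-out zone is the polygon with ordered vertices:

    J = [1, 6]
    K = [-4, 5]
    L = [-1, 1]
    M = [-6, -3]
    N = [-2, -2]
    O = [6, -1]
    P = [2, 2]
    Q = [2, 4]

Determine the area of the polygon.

42.5

Apply the shoelace formula: 2A = Σ (x_i·y_{i+1} − x_{i+1}·y_i), indices taken mod 8.
J→K: (1)(5) − (-4)(6) = 29
K→L: (-4)(1) − (-1)(5) = 1
L→M: (-1)(-3) − (-6)(1) = 9
M→N: (-6)(-2) − (-2)(-3) = 6
N→O: (-2)(-1) − (6)(-2) = 14
O→P: (6)(2) − (2)(-1) = 14
P→Q: (2)(4) − (2)(2) = 4
Q→J: (2)(6) − (1)(4) = 8
Σ = 85
Area = |Σ|/2 = 42.5.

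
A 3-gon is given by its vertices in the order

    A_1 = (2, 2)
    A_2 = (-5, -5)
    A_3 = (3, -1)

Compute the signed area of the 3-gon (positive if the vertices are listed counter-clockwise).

Apply the shoelace (surveyor's) formula: 2A = Σ (x_i·y_{i+1} − x_{i+1}·y_i), indices taken mod 3.
Cross-terms: 0, 20, 8  ⇒  Σ = 28
Signed area = Σ/2 = 14 (positive ⇒ counter-clockwise traversal).

14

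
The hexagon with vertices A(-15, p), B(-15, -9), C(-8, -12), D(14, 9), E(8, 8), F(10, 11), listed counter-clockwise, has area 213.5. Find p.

-5

Write out the shoelace sum; only the two edges meeting at A involve p:
2·Area = [(10·p − (-15)·11) + ((-15)·(-9) − (-15)·p)] + 252
       = 25·p + 552 = 427
⇒ p = -5.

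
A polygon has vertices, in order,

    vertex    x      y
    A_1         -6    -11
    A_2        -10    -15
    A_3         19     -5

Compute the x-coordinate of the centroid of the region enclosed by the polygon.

1

Apply Gauss's area formula. First the cross-terms c_i = x_i·y_{i+1} − x_{i+1}·y_i:
  -20, 335, -239  ⇒  2A = 76, A = 38.
Then Σ (x_i + x_{i+1})·c_i = 228, so x̄ = 228 / (6·38) = 1.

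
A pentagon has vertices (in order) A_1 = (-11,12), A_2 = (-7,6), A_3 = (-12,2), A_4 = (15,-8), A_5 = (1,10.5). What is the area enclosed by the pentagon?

217.5

A_1→A_2: (-11)(6) − (-7)(12) = 18
A_2→A_3: (-7)(2) − (-12)(6) = 58
A_3→A_4: (-12)(-8) − (15)(2) = 66
A_4→A_5: (15)(10.5) − (1)(-8) = 165.5
A_5→A_1: (1)(12) − (-11)(10.5) = 127.5
Σ = 435
Area = |Σ|/2 = 217.5.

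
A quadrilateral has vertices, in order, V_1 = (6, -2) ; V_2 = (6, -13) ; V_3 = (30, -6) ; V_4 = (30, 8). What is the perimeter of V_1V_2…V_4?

|V_1V_2| = √((0)² + (-11)²) = √121 = 11
|V_2V_3| = √((24)² + (7)²) = √625 = 25
|V_3V_4| = √((0)² + (14)²) = √196 = 14
|V_4V_1| = √((-24)² + (-10)²) = √676 = 26
Perimeter = 11 + 25 + 14 + 26 = 76.

76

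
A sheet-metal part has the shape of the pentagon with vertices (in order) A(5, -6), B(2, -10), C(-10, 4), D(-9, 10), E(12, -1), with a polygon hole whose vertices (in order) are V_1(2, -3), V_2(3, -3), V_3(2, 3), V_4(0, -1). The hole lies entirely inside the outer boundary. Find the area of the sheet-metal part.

Outer boundary:
Apply the shoelace formula: 2A = Σ (x_i·y_{i+1} − x_{i+1}·y_i), indices taken mod 5.
Cross-terms: -38, -92, -64, -111, -67  ⇒  Σ = -372
Area = |Σ|/2 = 186.
Hole:
Apply the shoelace (surveyor's) formula: 2A = Σ (x_i·y_{i+1} − x_{i+1}·y_i), indices taken mod 4.
Cross-terms: 3, 15, -2, 2  ⇒  Σ = 18
Area = |Σ|/2 = 9.
Net area = 186 − 9 = 177.

177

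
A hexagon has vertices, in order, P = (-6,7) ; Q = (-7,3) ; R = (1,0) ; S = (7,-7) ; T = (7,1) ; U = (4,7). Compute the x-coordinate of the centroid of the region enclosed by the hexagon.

349/288

Apply the shoelace formula. First the cross-terms c_i = x_i·y_{i+1} − x_{i+1}·y_i:
  31, -3, -7, 56, 45, 70  ⇒  2A = 192, A = 96.
Then Σ (x_i + x_{i+1})·c_i = 698, so x̄ = 698 / (6·96) = 349/288.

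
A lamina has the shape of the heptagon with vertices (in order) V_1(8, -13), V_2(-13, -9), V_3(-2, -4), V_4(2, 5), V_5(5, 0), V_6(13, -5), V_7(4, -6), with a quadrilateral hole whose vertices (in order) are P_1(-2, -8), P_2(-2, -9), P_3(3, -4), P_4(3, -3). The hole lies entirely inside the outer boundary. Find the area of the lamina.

155.5

Outer boundary:
Apply the shoelace (surveyor's) formula: 2A = Σ (x_i·y_{i+1} − x_{i+1}·y_i), indices taken mod 7.
Σ = (-241) + (34) + (-2) + (-25) + (-25) + (-58) + (-4) = -321
Area = |Σ|/2 = 160.5.
Hole:
Apply Gauss's area formula: 2A = Σ (x_i·y_{i+1} − x_{i+1}·y_i), indices taken mod 4.
Σ = (2) + (35) + (3) + (-30) = 10
Area = |Σ|/2 = 5.
Net area = 160.5 − 5 = 155.5.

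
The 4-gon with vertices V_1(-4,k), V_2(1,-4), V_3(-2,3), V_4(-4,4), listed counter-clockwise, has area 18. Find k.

-1

Write out the shoelace sum; only the two edges meeting at V_1 involve k:
2·Area = [((-4)·k − (-4)·4) + ((-4)·(-4) − 1·k)] + -1
       = -5·k + 31 = 36
⇒ k = -1.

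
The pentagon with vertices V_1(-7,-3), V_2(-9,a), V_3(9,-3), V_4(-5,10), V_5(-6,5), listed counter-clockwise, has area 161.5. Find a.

-10

The doubled signed area Σ (x_i y_{i+1} − x_{i+1} y_i) is linear in a.
With a=0 it equals 163; the coefficient of a is -16 (from the two edges through V_2).
So -16·a + 163 = 2·161.5 = 323 ⇒ a = -10.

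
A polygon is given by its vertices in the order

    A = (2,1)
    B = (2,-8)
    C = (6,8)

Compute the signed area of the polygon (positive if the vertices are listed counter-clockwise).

18

Apply the shoelace (surveyor's) formula: 2A = Σ (x_i·y_{i+1} − x_{i+1}·y_i), indices taken mod 3.
Σ = (-18) + (64) + (-10) = 36
Signed area = Σ/2 = 18 (positive ⇒ counter-clockwise traversal).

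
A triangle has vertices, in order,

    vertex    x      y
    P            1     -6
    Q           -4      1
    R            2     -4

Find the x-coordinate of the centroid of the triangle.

Apply the shoelace (surveyor's) formula. First the cross-terms c_i = x_i·y_{i+1} − x_{i+1}·y_i:
  -23, 14, -8  ⇒  2A = -17, A = -8.5.
Then Σ (x_i + x_{i+1})·c_i = 17, so x̄ = 17 / (6·(-8.5)) = -1/3.

-1/3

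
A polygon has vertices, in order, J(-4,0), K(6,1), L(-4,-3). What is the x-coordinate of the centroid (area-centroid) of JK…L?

-2/3

Apply the shoelace (surveyor's) formula. First the cross-terms c_i = x_i·y_{i+1} − x_{i+1}·y_i:
  -4, -14, -12  ⇒  2A = -30, A = -15.
Then Σ (x_i + x_{i+1})·c_i = 60, so x̄ = 60 / (6·(-15)) = -2/3.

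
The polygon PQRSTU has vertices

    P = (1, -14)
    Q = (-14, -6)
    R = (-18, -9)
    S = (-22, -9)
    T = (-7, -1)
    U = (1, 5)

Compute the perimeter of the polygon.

72

|PQ| = √((-15)² + (8)²) = √289 = 17
|QR| = √((-4)² + (-3)²) = √25 = 5
|RS| = √((-4)² + (0)²) = √16 = 4
|ST| = √((15)² + (8)²) = √289 = 17
|TU| = √((8)² + (6)²) = √100 = 10
|UP| = √((0)² + (-19)²) = √361 = 19
Perimeter = 17 + 5 + 4 + 17 + 10 + 19 = 72.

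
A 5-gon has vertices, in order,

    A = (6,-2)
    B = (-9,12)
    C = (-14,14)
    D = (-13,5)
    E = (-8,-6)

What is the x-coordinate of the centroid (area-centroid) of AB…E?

Apply the shoelace (surveyor's) formula. First the cross-terms c_i = x_i·y_{i+1} − x_{i+1}·y_i:
  54, 42, 112, 118, 52  ⇒  2A = 378, A = 189.
Then Σ (x_i + x_{i+1})·c_i = -6734, so x̄ = -6734 / (6·189) = -481/81.

-481/81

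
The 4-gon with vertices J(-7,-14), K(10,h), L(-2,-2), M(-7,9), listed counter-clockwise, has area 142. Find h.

The doubled signed area Σ (x_i y_{i+1} − x_{i+1} y_i) is linear in h.
With h=0 it equals 249; the coefficient of h is -5 (from the two edges through K).
So -5·h + 249 = 2·142 = 284 ⇒ h = -7.

-7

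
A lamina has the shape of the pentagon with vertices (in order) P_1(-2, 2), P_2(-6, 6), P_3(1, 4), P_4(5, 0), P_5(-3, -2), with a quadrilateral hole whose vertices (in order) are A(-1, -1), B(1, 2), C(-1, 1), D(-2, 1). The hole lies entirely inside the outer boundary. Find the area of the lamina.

32

Outer boundary:
Cross-terms: 0, -30, -20, -10, -10  ⇒  Σ = -70
Area = |Σ|/2 = 35.
Hole:
Cross-terms: -1, 3, 1, 3  ⇒  Σ = 6
Area = |Σ|/2 = 3.
Net area = 35 − 3 = 32.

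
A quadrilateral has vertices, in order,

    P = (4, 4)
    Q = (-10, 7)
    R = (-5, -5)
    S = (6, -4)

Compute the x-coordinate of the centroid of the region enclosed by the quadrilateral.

Apply the shoelace (surveyor's) formula. First the cross-terms c_i = x_i·y_{i+1} − x_{i+1}·y_i:
  68, 85, 50, 40  ⇒  2A = 243, A = 121.5.
Then Σ (x_i + x_{i+1})·c_i = -1233, so x̄ = -1233 / (6·121.5) = -137/81.

-137/81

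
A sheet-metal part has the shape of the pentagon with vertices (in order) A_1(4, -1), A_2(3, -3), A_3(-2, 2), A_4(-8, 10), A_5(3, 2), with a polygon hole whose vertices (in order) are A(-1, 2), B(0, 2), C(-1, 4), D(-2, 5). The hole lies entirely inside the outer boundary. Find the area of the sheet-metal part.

Outer boundary:
Σ = (-9) + (0) + (-4) + (-46) + (-11) = -70
Area = |Σ|/2 = 35.
Hole:
Apply Gauss's area formula: 2A = Σ (x_i·y_{i+1} − x_{i+1}·y_i), indices taken mod 4.
Σ = (-2) + (2) + (3) + (1) = 4
Area = |Σ|/2 = 2.
Net area = 35 − 2 = 33.

33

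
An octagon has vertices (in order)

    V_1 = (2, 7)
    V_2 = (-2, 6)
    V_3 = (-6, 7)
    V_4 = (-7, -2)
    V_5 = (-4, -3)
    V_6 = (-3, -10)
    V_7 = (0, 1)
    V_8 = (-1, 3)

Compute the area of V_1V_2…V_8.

Apply Gauss's area formula: 2A = Σ (x_i·y_{i+1} − x_{i+1}·y_i), indices taken mod 8.
Cross-terms: 26, 22, 61, 13, 31, -3, 1, -13  ⇒  Σ = 138
Area = |Σ|/2 = 69.

69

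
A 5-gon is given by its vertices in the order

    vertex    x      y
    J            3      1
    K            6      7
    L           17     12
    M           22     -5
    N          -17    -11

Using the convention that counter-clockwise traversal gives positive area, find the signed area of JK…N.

Apply the shoelace (surveyor's) formula: 2A = Σ (x_i·y_{i+1} − x_{i+1}·y_i), indices taken mod 5.
Σ = (15) + (-47) + (-349) + (-327) + (16) = -692
Signed area = Σ/2 = -346 (negative ⇒ clockwise traversal).

-346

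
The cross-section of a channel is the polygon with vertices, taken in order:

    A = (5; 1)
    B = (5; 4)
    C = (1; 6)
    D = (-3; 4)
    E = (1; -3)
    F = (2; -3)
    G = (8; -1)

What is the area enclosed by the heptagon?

Σ = (15) + (26) + (22) + (5) + (3) + (22) + (13) = 106
Area = |Σ|/2 = 53.

53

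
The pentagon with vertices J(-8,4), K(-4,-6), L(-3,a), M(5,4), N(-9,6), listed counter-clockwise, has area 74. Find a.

The doubled signed area Σ (x_i y_{i+1} − x_{i+1} y_i) is linear in a.
With a=0 it equals 112; the coefficient of a is -9 (from the two edges through L).
So -9·a + 112 = 2·74 = 148 ⇒ a = -4.

-4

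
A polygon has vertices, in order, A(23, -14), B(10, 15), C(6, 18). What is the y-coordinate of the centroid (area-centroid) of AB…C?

19/3

Apply the shoelace (surveyor's) formula. First the cross-terms c_i = x_i·y_{i+1} − x_{i+1}·y_i:
  485, 90, -498  ⇒  2A = 77, A = 38.5.
Then Σ (y_i + y_{i+1})·c_i = 1463, so ȳ = 1463 / (6·38.5) = 19/3.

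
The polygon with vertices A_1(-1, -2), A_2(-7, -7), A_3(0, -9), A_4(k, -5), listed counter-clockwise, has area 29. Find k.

1

Write out the shoelace sum; only the two edges meeting at A_4 involve k:
2·Area = [(0·(-5) − k·(-9)) + (k·(-2) − (-1)·(-5))] + 56
       = 7·k + 51 = 58
⇒ k = 1.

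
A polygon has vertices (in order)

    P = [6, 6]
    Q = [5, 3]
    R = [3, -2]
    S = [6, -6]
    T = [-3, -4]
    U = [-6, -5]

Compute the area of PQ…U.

Σ = (-12) + (-19) + (-6) + (-42) + (-9) + (-6) = -94
Area = |Σ|/2 = 47.

47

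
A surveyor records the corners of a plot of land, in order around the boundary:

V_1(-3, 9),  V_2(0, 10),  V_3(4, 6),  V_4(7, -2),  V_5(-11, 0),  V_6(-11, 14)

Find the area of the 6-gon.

Apply Gauss's area formula: 2A = Σ (x_i·y_{i+1} − x_{i+1}·y_i), indices taken mod 6.
Σ = (-30) + (-40) + (-50) + (-22) + (-154) + (-57) = -353
Area = |Σ|/2 = 176.5.

176.5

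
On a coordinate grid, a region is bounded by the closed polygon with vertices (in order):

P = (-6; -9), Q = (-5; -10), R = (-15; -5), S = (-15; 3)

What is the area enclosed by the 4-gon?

Σ = (15) + (-125) + (-120) + (153) = -77
Area = |Σ|/2 = 38.5.

38.5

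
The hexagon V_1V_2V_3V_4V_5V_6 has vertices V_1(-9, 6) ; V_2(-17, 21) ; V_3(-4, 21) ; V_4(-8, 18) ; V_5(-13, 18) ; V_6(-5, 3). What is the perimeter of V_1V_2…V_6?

62

|V_1V_2| = √((-8)² + (15)²) = √289 = 17
|V_2V_3| = √((13)² + (0)²) = √169 = 13
|V_3V_4| = √((-4)² + (-3)²) = √25 = 5
|V_4V_5| = √((-5)² + (0)²) = √25 = 5
|V_5V_6| = √((8)² + (-15)²) = √289 = 17
|V_6V_1| = √((-4)² + (3)²) = √25 = 5
Perimeter = 17 + 13 + 5 + 5 + 17 + 5 = 62.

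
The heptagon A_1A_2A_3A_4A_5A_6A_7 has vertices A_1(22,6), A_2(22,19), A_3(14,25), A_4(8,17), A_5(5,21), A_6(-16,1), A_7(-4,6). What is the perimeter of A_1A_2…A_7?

|A_1A_2| = √((0)² + (13)²) = √169 = 13
|A_2A_3| = √((-8)² + (6)²) = √100 = 10
|A_3A_4| = √((-6)² + (-8)²) = √100 = 10
|A_4A_5| = √((-3)² + (4)²) = √25 = 5
|A_5A_6| = √((-21)² + (-20)²) = √841 = 29
|A_6A_7| = √((12)² + (5)²) = √169 = 13
|A_7A_1| = √((26)² + (0)²) = √676 = 26
Perimeter = 13 + 10 + 10 + 5 + 29 + 13 + 26 = 106.

106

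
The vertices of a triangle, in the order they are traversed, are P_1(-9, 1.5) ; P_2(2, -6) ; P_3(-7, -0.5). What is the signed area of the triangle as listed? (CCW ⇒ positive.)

Σ = (51) + (-43) + (-15) = -7
Signed area = Σ/2 = -3.5 (negative ⇒ clockwise traversal).

-3.5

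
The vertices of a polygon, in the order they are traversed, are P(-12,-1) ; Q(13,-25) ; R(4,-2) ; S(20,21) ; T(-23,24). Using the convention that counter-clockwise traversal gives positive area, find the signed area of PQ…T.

892.5

Apply the shoelace (surveyor's) formula: 2A = Σ (x_i·y_{i+1} − x_{i+1}·y_i), indices taken mod 5.
Cross-terms: 313, 74, 124, 963, 311  ⇒  Σ = 1785
Signed area = Σ/2 = 892.5 (positive ⇒ counter-clockwise traversal).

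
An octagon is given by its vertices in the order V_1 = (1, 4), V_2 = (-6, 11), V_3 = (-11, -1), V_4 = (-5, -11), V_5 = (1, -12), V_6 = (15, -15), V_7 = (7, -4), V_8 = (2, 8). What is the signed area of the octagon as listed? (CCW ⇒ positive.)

311.5

Apply Gauss's area formula: 2A = Σ (x_i·y_{i+1} − x_{i+1}·y_i), indices taken mod 8.
Σ = (35) + (127) + (116) + (71) + (165) + (45) + (64) + (0) = 623
Signed area = Σ/2 = 311.5 (positive ⇒ counter-clockwise traversal).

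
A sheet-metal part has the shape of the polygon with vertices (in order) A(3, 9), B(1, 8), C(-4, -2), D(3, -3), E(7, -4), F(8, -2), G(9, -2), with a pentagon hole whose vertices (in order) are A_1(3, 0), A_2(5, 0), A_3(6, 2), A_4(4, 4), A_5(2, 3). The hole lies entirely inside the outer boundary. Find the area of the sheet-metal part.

79

Outer boundary:
Apply the shoelace (surveyor's) formula: 2A = Σ (x_i·y_{i+1} − x_{i+1}·y_i), indices taken mod 7.
Σ = (15) + (30) + (18) + (9) + (18) + (2) + (87) = 179
Area = |Σ|/2 = 89.5.
Hole:
Apply the shoelace formula: 2A = Σ (x_i·y_{i+1} − x_{i+1}·y_i), indices taken mod 5.
A_1→A_2: (3)(0) − (5)(0) = 0
A_2→A_3: (5)(2) − (6)(0) = 10
A_3→A_4: (6)(4) − (4)(2) = 16
A_4→A_5: (4)(3) − (2)(4) = 4
A_5→A_1: (2)(0) − (3)(3) = -9
Σ = 21
Area = |Σ|/2 = 10.5.
Net area = 89.5 − 10.5 = 79.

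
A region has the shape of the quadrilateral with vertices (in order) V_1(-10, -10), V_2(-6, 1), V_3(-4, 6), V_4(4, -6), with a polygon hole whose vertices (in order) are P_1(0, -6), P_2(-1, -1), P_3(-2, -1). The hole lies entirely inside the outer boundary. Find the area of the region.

Outer boundary:
Apply the shoelace (surveyor's) formula: 2A = Σ (x_i·y_{i+1} − x_{i+1}·y_i), indices taken mod 4.
V_1→V_2: (-10)(1) − (-6)(-10) = -70
V_2→V_3: (-6)(6) − (-4)(1) = -32
V_3→V_4: (-4)(-6) − (4)(6) = 0
V_4→V_1: (4)(-10) − (-10)(-6) = -100
Σ = -202
Area = |Σ|/2 = 101.
Hole:
P_1→P_2: (0)(-1) − (-1)(-6) = -6
P_2→P_3: (-1)(-1) − (-2)(-1) = -1
P_3→P_1: (-2)(-6) − (0)(-1) = 12
Σ = 5
Area = |Σ|/2 = 2.5.
Net area = 101 − 2.5 = 98.5.

98.5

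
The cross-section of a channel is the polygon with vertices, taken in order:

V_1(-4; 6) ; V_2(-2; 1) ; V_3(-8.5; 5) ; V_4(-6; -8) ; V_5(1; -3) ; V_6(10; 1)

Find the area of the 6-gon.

112.75

V_1→V_2: (-4)(1) − (-2)(6) = 8
V_2→V_3: (-2)(5) − (-8.5)(1) = -1.5
V_3→V_4: (-8.5)(-8) − (-6)(5) = 98
V_4→V_5: (-6)(-3) − (1)(-8) = 26
V_5→V_6: (1)(1) − (10)(-3) = 31
V_6→V_1: (10)(6) − (-4)(1) = 64
Σ = 225.5
Area = |Σ|/2 = 112.75.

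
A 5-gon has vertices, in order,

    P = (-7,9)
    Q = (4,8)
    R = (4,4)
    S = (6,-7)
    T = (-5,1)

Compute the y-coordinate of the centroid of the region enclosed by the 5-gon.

Apply Gauss's area formula. First the cross-terms c_i = x_i·y_{i+1} − x_{i+1}·y_i:
  -92, -16, -52, -29, -38  ⇒  2A = -227, A = -113.5.
Then Σ (y_i + y_{i+1})·c_i = -1806, so ȳ = -1806 / (6·(-113.5)) = 602/227.

602/227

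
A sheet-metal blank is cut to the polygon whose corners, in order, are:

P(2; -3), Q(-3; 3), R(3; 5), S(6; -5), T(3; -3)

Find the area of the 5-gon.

39

Apply Gauss's area formula: 2A = Σ (x_i·y_{i+1} − x_{i+1}·y_i), indices taken mod 5.
P→Q: (2)(3) − (-3)(-3) = -3
Q→R: (-3)(5) − (3)(3) = -24
R→S: (3)(-5) − (6)(5) = -45
S→T: (6)(-3) − (3)(-5) = -3
T→P: (3)(-3) − (2)(-3) = -3
Σ = -78
Area = |Σ|/2 = 39.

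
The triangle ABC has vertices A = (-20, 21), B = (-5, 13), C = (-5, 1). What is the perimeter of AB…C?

|AB| = √((15)² + (-8)²) = √289 = 17
|BC| = √((0)² + (-12)²) = √144 = 12
|CA| = √((-15)² + (20)²) = √625 = 25
Perimeter = 17 + 12 + 25 = 54.

54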